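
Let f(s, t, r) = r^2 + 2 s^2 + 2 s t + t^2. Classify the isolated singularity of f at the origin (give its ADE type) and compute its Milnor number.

Type A1, Milnor number mu = 1.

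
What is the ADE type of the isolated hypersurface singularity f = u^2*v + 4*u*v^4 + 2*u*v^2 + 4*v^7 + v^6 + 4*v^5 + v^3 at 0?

D7

The Hessian of f at 0 has rank 0. Corank 2; j^3 = v*(u + v)^2 has shape L^2 M (L != M), so D-series; mu = 7 gives D_7.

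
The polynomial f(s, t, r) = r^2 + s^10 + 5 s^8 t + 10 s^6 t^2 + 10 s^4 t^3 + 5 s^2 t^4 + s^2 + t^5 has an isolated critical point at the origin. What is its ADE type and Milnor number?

Type A_{4}, Milnor number mu = 4.

The Hessian of f at 0 is [[2, 0, 0], [0, 0, 0], [0, 0, 2]] with rank 2, so corank 1. A Groebner basis of the Jacobian ideal J(f) in C{s,t,r} is {t^4, s, r}; counting standard monomials gives mu = 4. Corank 1: A-series; mu = 4 gives A_4.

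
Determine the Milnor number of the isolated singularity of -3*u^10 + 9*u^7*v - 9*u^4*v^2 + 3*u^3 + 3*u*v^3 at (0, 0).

The Hessian of f at 0 has rank 0. Corank 2; j^3 = 3*u^3 is a perfect cube, so E-series; the 4-jet and mu = 7 give E_7.

7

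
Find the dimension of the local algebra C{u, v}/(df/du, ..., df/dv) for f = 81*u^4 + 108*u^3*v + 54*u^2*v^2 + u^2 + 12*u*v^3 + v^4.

The Hessian of f at 0 has rank 1. Corank 1: A-series; mu = 3 gives A_3.

3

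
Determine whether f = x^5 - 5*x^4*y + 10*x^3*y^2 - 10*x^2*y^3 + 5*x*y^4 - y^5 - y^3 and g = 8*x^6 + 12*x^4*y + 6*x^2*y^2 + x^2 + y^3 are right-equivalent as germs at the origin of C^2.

The Hessian of f at 0 has rank 0. Corank 2; j^3 = -y^3 is a perfect cube, so E-series; the 5-jet and mu = 8 give E_8. The Hessian of g at 0 has rank 1. Corank 1: A-series; mu = 2 gives A_2. f is E_8 but g is A_2, hence not right-equivalent.

No.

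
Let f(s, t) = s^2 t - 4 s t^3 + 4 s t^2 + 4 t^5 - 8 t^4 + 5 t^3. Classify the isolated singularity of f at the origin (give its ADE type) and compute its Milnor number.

Type D_4, Milnor number mu = 4.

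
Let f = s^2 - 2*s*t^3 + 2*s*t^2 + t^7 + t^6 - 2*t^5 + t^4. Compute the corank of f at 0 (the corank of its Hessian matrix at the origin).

The Hessian at 0 is [[2, 0], [0, 0]] of rank 1; hence corank 1.

1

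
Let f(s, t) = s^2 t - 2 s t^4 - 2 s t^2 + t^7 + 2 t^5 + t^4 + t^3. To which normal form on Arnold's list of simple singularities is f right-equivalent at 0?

The Hessian of f at 0 is [[0, 0], [0, 0]] with rank 0, so corank 2. A Groebner basis of the Jacobian ideal J(f) in C{s,t} is {s^3 + s^2/4 - t^2/4, s^2/4 + t^3 - t^2/4, s*t - t^2}; counting standard monomials gives mu = 5. Corank 2; j^3 = t*(s - t)^2 has shape L^2 M (L != M), so D-series; mu = 5 gives D_5.

D_{5}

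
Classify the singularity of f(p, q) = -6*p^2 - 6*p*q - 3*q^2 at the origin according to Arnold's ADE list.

The Hessian of f at 0 is [[-12, -6], [-6, -6]] with rank 2, so corank 0. A Groebner basis of the Jacobian ideal J(f) in C{p,q} is {p, q}; counting standard monomials gives mu = 1. Corank 0: nondegenerate Morse point, so A_1.

A_1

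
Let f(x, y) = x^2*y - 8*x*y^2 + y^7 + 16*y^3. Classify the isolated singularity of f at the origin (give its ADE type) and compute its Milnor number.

The Hessian of f at 0 is [[0, 0], [0, 0]] with rank 0, so corank 2. A Groebner basis of the Jacobian ideal J(f) in C{x,y} is {x^2/7 + y^6 - 16*y^2/7, x^3 - 64*y^3, x*y - 4*y^2}; counting standard monomials gives mu = 8. Corank 2; j^3 = y*(x - 4*y)^2 has shape L^2 M (L != M), so D-series; mu = 8 gives D_8.

Type D_{8}, Milnor number mu = 8.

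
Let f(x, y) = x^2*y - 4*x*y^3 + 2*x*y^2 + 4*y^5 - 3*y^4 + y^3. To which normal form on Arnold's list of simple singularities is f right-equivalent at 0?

D_{5}

The Hessian of f at 0 is [[0, 0], [0, 0]] with rank 0, so corank 2. A Groebner basis of the Jacobian ideal J(f) in C{x,y} is {x*y^2 + x*y/2 + y^2/2, -x*y/2 + y^3 - y^2/2, x^2 + 4*x*y + 3*y^2}; counting standard monomials gives mu = 5. Corank 2; j^3 = y*(x + y)^2 has shape L^2 M (L != M), so D-series; mu = 5 gives D_5.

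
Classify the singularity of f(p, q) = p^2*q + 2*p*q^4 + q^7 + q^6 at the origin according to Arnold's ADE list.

D_{7}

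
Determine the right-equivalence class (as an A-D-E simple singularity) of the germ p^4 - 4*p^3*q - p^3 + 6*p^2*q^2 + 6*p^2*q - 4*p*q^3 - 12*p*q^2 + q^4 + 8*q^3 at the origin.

E6

The Hessian of f at 0 has rank 0. Corank 2; j^3 = -(p - 2*q)^3 is a perfect cube, so E-series; the 4-jet and mu = 6 give E_6.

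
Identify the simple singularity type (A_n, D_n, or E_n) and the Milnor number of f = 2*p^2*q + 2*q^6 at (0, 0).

Type D_7, Milnor number mu = 7.

The Hessian of f at 0 is [[0, 0], [0, 0]] with rank 0, so corank 2. A Groebner basis of the Jacobian ideal J(f) in C{p,q} is {p^2/6 + q^5, p^3, p*q}; counting standard monomials gives mu = 7. Corank 2; j^3 = 2*p^2*q has shape L^2 M (L != M), so D-series; mu = 7 gives D_7.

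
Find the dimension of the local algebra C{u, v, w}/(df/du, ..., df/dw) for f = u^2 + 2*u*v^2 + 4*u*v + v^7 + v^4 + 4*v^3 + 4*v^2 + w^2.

The Hessian of f at 0 has rank 2. Corank 1: A-series; mu = 6 gives A_6.

6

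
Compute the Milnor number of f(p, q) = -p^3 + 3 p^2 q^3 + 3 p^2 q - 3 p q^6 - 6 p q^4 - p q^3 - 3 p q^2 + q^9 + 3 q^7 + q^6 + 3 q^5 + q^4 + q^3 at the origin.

The Hessian of f at 0 has rank 0. Corank 2; j^3 = -(p - q)^3 is a perfect cube, so E-series; the 4-jet and mu = 7 give E_7.

7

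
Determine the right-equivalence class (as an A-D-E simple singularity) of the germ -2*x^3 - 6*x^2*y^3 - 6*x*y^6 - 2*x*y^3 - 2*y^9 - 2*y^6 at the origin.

E7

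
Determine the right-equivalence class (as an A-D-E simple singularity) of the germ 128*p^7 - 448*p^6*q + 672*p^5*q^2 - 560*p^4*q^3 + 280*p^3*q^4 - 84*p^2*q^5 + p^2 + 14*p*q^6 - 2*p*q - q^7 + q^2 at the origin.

A_6

The Hessian of f at 0 is [[2, -2], [-2, 2]] with rank 1, so corank 1. A Groebner basis of the Jacobian ideal J(f) in C{p,q} is {q^6, p - q}; counting standard monomials gives mu = 6. Corank 1: A-series; mu = 6 gives A_6.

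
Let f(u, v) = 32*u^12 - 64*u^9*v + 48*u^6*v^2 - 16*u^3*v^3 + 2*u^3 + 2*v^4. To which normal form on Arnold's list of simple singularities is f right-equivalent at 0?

E6

The Hessian of f at 0 is [[0, 0], [0, 0]] with rank 0, so corank 2. A Groebner basis of the Jacobian ideal J(f) in C{u,v} is {v^3, u^2}; counting standard monomials gives mu = 6. Corank 2; j^3 = 2*u^3 is a perfect cube, so E-series; the 4-jet and mu = 6 give E_6.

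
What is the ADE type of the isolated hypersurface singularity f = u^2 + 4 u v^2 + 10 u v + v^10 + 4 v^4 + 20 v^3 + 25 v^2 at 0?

A9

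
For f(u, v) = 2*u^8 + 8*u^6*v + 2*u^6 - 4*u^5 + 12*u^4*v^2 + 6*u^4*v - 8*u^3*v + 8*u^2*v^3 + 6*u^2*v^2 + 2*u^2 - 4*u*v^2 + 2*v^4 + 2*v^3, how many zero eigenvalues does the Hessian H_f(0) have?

1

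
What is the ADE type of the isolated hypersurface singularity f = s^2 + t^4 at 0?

A_3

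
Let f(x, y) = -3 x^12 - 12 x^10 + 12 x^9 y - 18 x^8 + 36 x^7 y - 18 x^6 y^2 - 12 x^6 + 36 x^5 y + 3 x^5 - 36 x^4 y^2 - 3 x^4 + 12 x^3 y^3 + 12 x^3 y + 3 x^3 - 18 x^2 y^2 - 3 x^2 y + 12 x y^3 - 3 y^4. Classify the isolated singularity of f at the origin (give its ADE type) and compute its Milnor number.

Type D_5, Milnor number mu = 5.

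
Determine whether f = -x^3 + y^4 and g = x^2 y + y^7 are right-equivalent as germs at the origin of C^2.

No.

The Hessian of f at 0 has rank 0. Corank 2; j^3 = -x^3 is a perfect cube, so E-series; the 4-jet and mu = 6 give E_6. The Hessian of g at 0 has rank 0. Corank 2; j^3 = x^2*y has shape L^2 M (L != M), so D-series; mu = 8 gives D_8. f is E_6 but g is D_8, hence not right-equivalent.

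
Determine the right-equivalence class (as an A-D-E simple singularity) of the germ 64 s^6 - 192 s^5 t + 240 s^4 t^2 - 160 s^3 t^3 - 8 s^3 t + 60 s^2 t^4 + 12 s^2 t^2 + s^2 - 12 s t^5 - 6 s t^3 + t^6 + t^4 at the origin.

The Hessian of f at 0 is [[2, 0], [0, 0]] with rank 1, so corank 1. A Groebner basis of the Jacobian ideal J(f) in C{s,t} is {t^3, s}; counting standard monomials gives mu = 3. Corank 1: A-series; mu = 3 gives A_3.

A3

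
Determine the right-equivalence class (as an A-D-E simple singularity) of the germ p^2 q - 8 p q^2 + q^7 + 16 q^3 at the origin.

The Hessian of f at 0 has rank 0. Corank 2; j^3 = q*(p - 4*q)^2 has shape L^2 M (L != M), so D-series; mu = 8 gives D_8.

D_{8}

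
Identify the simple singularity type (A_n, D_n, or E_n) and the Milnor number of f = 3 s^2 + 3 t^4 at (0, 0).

The Hessian of f at 0 has rank 1. Corank 1: A-series; mu = 3 gives A_3.

Type A_3, Milnor number mu = 3.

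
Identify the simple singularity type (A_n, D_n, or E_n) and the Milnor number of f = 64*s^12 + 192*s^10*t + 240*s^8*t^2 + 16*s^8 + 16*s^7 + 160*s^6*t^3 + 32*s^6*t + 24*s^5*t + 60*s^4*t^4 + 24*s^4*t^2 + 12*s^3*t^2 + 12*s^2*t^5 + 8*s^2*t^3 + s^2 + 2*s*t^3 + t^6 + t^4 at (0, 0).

Type A_{3}, Milnor number mu = 3.

The Hessian of f at 0 has rank 1. Corank 1: A-series; mu = 3 gives A_3.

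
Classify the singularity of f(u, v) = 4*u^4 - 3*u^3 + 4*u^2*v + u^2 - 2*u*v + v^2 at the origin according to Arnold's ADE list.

A2

The Hessian of f at 0 is [[2, -2], [-2, 2]] with rank 1, so corank 1. A Groebner basis of the Jacobian ideal J(f) in C{u,v} is {v^2, u - v}; counting standard monomials gives mu = 2. Corank 1: A-series; mu = 2 gives A_2.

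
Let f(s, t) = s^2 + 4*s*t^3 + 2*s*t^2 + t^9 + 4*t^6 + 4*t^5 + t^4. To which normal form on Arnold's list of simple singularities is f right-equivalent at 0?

A_{8}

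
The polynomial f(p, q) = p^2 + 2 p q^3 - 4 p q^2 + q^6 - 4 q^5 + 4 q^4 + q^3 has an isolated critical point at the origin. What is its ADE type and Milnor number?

Type A_2, Milnor number mu = 2.

The Hessian of f at 0 has rank 1. Corank 1: A-series; mu = 2 gives A_2.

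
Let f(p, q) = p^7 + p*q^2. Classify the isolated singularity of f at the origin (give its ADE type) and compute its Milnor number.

Type D8, Milnor number mu = 8.

The Hessian of f at 0 has rank 0. Corank 2; j^3 = p*q^2 has shape L^2 M (L != M), so D-series; mu = 8 gives D_8.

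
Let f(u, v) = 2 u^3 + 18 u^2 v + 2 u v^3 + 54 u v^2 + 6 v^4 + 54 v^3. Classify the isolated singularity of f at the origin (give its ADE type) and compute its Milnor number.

Type E7, Milnor number mu = 7.

The Hessian of f at 0 has rank 0. Corank 2; j^3 = 2*(u + 3*v)^3 is a perfect cube, so E-series; the 4-jet and mu = 7 give E_7.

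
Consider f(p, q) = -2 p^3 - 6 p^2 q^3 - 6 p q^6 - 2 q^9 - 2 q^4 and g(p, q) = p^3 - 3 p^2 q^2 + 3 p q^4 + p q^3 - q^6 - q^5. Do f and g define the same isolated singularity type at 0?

No.

The Hessian of f at 0 is [[0, 0], [0, 0]] with rank 0, so corank 2. A Groebner basis of the Jacobian ideal J(f) in C{p,q} is {q^3, p^2}; counting standard monomials gives mu = 6. Corank 2; j^3 = -2*p^3 is a perfect cube, so E-series; the 4-jet and mu = 6 give E_6. The Hessian of g at 0 is [[0, 0], [0, 0]] with rank 0, so corank 2. A Groebner basis of the Jacobian ideal J(g) in C{p,q} is {-p^2 + q^4 - q^3/3, p^3, p^2*q + p^2/3 + q^3/9, -p^2 + p*q^2 - q^3/3}; counting standard monomials gives mu = 7. Corank 2; j^3 = p^3 is a perfect cube, so E-series; the 4-jet and mu = 7 give E_7. f is E_6 but g is E_7, hence not right-equivalent.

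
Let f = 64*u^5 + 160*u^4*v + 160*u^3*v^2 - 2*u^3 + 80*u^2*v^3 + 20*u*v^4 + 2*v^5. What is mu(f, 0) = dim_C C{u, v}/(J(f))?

The Hessian of f at 0 is [[0, 0], [0, 0]] with rank 0, so corank 2. A Groebner basis of the Jacobian ideal J(f) in C{u,v} is {v^5, u*v^3 + v^4/8, u^2}; counting standard monomials gives mu = 8. Corank 2; j^3 = -2*u^3 is a perfect cube, so E-series; the 5-jet and mu = 8 give E_8.

8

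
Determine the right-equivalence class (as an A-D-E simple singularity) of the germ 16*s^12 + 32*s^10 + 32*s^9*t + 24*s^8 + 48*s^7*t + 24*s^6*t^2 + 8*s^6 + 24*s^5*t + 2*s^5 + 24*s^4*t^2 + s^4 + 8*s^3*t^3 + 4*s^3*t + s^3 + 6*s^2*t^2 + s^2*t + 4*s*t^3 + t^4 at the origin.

D_{5}

The Hessian of f at 0 is [[0, 0], [0, 0]] with rank 0, so corank 2. A Groebner basis of the Jacobian ideal J(f) in C{s,t} is {s*t^2, -s*t/4 + t^3, s^2 + s*t}; counting standard monomials gives mu = 5. Corank 2; j^3 = s^2*(s + t) has shape L^2 M (L != M), so D-series; mu = 5 gives D_5.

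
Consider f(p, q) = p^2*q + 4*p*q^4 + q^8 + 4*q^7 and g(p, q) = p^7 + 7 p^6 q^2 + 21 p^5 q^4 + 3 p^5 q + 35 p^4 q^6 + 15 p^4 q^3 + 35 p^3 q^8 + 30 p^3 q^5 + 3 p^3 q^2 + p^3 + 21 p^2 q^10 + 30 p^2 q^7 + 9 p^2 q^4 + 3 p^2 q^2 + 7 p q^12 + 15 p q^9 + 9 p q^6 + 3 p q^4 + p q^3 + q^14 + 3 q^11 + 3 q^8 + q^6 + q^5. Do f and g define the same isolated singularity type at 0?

The Hessian of f at 0 is [[0, 0], [0, 0]] with rank 0, so corank 2. A Groebner basis of the Jacobian ideal J(f) in C{p,q} is {p^2*q^2, p^2*q + p^2/2 + p*q^3, p*q/2 + q^4, p^3}; counting standard monomials gives mu = 9. Corank 2; j^3 = p^2*q has shape L^2 M (L != M), so D-series; mu = 9 gives D_9. The Hessian of g at 0 is [[0, 0], [0, 0]] with rank 0, so corank 2. A Groebner basis of the Jacobian ideal J(g) in C{p,q} is {-p^2 + q^4 - q^3/3, p^3, p^2*q + p^2/3 + q^3/9, p^2 + p*q^2 + q^3/3}; counting standard monomials gives mu = 7. Corank 2; j^3 = p^3 is a perfect cube, so E-series; the 4-jet and mu = 7 give E_7. f is D_9 but g is E_7, hence not right-equivalent.

No.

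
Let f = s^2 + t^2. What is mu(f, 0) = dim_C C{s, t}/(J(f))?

1

The Hessian of f at 0 is [[2, 0], [0, 2]] with rank 2, so corank 0. A Groebner basis of the Jacobian ideal J(f) in C{s,t} is {s, t}; counting standard monomials gives mu = 1. Corank 0: nondegenerate Morse point, so A_1.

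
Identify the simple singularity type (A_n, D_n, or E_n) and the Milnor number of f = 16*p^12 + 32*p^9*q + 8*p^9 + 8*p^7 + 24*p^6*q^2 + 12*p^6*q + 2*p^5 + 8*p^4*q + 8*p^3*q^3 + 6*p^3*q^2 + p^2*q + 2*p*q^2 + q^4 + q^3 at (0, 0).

Type D_{5}, Milnor number mu = 5.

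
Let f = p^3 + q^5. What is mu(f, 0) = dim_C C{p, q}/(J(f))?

The Hessian of f at 0 has rank 0. Corank 2; j^3 = p^3 is a perfect cube, so E-series; the 5-jet and mu = 8 give E_8.

8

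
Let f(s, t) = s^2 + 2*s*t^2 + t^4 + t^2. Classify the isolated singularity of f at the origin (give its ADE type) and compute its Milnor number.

The Hessian of f at 0 is [[2, 0], [0, 2]] with rank 2, so corank 0. A Groebner basis of the Jacobian ideal J(f) in C{s,t} is {s, t}; counting standard monomials gives mu = 1. Corank 0: nondegenerate Morse point, so A_1.

Type A1, Milnor number mu = 1.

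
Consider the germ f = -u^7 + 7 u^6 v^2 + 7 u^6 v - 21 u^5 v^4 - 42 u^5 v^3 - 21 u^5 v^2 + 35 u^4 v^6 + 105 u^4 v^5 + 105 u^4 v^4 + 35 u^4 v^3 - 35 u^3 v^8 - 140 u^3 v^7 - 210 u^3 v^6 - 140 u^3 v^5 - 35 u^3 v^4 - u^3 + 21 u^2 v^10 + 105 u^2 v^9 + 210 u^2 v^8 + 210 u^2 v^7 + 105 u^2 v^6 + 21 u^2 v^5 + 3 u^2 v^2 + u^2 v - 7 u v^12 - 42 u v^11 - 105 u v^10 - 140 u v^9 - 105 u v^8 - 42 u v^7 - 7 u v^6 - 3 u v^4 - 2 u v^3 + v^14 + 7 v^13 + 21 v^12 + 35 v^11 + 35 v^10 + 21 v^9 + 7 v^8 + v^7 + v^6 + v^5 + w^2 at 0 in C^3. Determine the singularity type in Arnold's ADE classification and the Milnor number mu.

Type D_8, Milnor number mu = 8.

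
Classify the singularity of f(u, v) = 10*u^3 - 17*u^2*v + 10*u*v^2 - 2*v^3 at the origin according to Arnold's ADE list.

D_{4}

The Hessian of f at 0 has rank 0. Corank 2; j^3 = (2*u - v)*(5*u^2 - 6*u*v + 2*v^2) splits into three distinct lines over C (the quadratic factor has nonzero discriminant), so D_4.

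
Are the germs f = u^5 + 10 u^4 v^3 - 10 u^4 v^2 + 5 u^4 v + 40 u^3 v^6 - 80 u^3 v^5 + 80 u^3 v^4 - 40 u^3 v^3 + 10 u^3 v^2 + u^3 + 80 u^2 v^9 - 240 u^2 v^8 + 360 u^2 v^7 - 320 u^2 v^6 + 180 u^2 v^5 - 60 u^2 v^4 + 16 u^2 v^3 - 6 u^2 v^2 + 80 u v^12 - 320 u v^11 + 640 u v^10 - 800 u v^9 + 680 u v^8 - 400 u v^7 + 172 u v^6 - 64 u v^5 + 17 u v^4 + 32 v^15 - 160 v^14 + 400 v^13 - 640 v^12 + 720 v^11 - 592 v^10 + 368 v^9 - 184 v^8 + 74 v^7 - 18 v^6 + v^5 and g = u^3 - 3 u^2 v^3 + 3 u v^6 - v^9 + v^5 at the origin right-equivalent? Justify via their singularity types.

Yes.

The Hessian of f at 0 is [[0, 0], [0, 0]] with rank 0, so corank 2. A Groebner basis of the Jacobian ideal J(f) in C{u,v} is {-u^2/12 + u*v^3 + u*v^2/3, u^2/3 - 4*u*v^2/3 + v^4, u^3, u^2*v - u^2/3 + 4*u*v^2/3}; counting standard monomials gives mu = 8. Corank 2; j^3 = u^3 is a perfect cube, so E-series; the 5-jet and mu = 8 give E_8. The Hessian of g at 0 is [[0, 0], [0, 0]] with rank 0, so corank 2. A Groebner basis of the Jacobian ideal J(g) in C{u,v} is {-u^2/2 + u*v^3, v^4, u^3, u^2*v}; counting standard monomials gives mu = 8. Corank 2; j^3 = u^3 is a perfect cube, so E-series; the 5-jet and mu = 8 give E_8. Both have type E_8, hence right-equivalent.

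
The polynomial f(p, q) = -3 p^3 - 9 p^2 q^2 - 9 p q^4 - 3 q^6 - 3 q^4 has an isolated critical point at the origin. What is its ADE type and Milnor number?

The Hessian of f at 0 has rank 0. Corank 2; j^3 = -3*p^3 is a perfect cube, so E-series; the 4-jet and mu = 6 give E_6.

Type E6, Milnor number mu = 6.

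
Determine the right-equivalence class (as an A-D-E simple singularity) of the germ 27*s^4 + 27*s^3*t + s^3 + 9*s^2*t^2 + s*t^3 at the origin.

The Hessian of f at 0 is [[0, 0], [0, 0]] with rank 0, so corank 2. A Groebner basis of the Jacobian ideal J(f) in C{s,t} is {s^2/3 + t^4 + t^3/9, s^3, s^2*t - s^2/9 - t^3/27, 2*s^2/3 + s*t^2 + 2*t^3/9}; counting standard monomials gives mu = 7. Corank 2; j^3 = s^3 is a perfect cube, so E-series; the 4-jet and mu = 7 give E_7.

E_{7}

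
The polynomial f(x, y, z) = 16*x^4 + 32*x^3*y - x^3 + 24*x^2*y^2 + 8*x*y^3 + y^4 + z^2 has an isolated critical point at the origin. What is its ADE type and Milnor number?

The Hessian of f at 0 has rank 1. Corank 2; j^3 = -x^3 is a perfect cube, so E-series; the 4-jet and mu = 6 give E_6.

Type E_{6}, Milnor number mu = 6.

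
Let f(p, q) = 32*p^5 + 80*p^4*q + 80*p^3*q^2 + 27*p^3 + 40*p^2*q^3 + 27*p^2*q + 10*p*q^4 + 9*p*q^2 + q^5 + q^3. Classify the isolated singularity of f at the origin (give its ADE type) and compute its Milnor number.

The Hessian of f at 0 has rank 0. Corank 2; j^3 = (3*p + q)^3 is a perfect cube, so E-series; the 5-jet and mu = 8 give E_8.

Type E_8, Milnor number mu = 8.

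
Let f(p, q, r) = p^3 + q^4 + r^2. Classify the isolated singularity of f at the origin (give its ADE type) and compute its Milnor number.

Type E_{6}, Milnor number mu = 6.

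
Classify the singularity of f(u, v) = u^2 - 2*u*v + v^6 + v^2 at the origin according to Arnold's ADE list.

The Hessian of f at 0 is [[2, -2], [-2, 2]] with rank 1, so corank 1. A Groebner basis of the Jacobian ideal J(f) in C{u,v} is {v^5, u - v}; counting standard monomials gives mu = 5. Corank 1: A-series; mu = 5 gives A_5.

A5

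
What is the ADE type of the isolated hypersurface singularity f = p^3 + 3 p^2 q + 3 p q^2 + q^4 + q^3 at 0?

The Hessian of f at 0 is [[0, 0], [0, 0]] with rank 0, so corank 2. A Groebner basis of the Jacobian ideal J(f) in C{p,q} is {q^3, p^2 + 2*p*q + q^2}; counting standard monomials gives mu = 6. Corank 2; j^3 = (p + q)^3 is a perfect cube, so E-series; the 4-jet and mu = 6 give E_6.

E6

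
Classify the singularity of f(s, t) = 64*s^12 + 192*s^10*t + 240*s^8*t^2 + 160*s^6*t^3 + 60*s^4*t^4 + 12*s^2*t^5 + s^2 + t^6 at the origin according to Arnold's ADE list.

The Hessian of f at 0 is [[2, 0], [0, 0]] with rank 1, so corank 1. A Groebner basis of the Jacobian ideal J(f) in C{s,t} is {t^5, s}; counting standard monomials gives mu = 5. Corank 1: A-series; mu = 5 gives A_5.

A_{5}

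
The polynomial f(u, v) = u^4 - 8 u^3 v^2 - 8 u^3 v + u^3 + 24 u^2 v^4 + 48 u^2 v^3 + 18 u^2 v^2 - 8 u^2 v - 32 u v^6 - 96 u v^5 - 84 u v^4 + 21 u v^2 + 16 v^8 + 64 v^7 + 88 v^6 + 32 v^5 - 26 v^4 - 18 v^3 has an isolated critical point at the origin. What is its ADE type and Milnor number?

The Hessian of f at 0 has rank 0. Corank 2; j^3 = (u - 3*v)^2*(u - 2*v) has shape L^2 M (L != M), so D-series; mu = 5 gives D_5.

Type D5, Milnor number mu = 5.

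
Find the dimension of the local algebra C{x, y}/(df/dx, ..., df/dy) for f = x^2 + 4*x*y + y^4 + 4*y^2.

3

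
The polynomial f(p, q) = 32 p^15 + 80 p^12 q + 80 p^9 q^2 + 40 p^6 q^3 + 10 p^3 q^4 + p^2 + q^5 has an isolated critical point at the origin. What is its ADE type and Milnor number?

Type A4, Milnor number mu = 4.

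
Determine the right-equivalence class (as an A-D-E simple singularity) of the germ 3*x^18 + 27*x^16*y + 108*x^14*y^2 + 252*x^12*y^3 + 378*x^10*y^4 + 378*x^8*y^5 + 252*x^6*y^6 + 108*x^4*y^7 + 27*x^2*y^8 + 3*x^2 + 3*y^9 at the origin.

A_8

The Hessian of f at 0 is [[6, 0], [0, 0]] with rank 1, so corank 1. A Groebner basis of the Jacobian ideal J(f) in C{x,y} is {y^8, x}; counting standard monomials gives mu = 8. Corank 1: A-series; mu = 8 gives A_8.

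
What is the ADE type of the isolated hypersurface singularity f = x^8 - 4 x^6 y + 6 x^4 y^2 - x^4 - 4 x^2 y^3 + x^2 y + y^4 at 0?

D5

The Hessian of f at 0 has rank 0. Corank 2; j^3 = x^2*y has shape L^2 M (L != M), so D-series; mu = 5 gives D_5.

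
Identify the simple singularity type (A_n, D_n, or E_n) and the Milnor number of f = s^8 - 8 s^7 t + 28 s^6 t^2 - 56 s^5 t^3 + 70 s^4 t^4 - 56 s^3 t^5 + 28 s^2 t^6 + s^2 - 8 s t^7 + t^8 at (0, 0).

Type A_{7}, Milnor number mu = 7.

The Hessian of f at 0 has rank 1. Corank 1: A-series; mu = 7 gives A_7.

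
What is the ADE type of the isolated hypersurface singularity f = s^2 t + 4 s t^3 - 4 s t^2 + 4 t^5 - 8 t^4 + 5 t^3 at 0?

The Hessian of f at 0 has rank 0. Corank 2; j^3 = t*(s^2 - 4*s*t + 5*t^2) splits into three distinct lines over C (the quadratic factor has nonzero discriminant), so D_4.

D4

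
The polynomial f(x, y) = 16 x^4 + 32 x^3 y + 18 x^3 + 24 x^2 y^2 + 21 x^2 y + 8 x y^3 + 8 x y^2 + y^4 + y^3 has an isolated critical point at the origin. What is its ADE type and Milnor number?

The Hessian of f at 0 is [[0, 0], [0, 0]] with rank 0, so corank 2. A Groebner basis of the Jacobian ideal J(f) in C{x,y} is {x*y^2 + 27*x*y/8 + 9*y^2/8, -81*x*y/8 + y^3 - 27*y^2/8, x^2 + 5*x*y/6 + y^2/6}; counting standard monomials gives mu = 5. Corank 2; j^3 = (2*x + y)*(3*x + y)^2 has shape L^2 M (L != M), so D-series; mu = 5 gives D_5.

Type D_{5}, Milnor number mu = 5.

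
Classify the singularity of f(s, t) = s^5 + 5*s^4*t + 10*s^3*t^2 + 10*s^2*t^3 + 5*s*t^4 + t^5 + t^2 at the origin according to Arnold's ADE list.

A4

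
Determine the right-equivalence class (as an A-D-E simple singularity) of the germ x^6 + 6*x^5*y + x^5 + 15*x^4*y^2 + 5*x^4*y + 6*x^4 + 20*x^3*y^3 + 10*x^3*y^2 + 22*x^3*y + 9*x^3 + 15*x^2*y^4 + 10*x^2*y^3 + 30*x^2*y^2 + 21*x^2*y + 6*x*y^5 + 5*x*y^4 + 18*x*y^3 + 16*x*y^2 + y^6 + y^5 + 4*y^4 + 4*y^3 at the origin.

D7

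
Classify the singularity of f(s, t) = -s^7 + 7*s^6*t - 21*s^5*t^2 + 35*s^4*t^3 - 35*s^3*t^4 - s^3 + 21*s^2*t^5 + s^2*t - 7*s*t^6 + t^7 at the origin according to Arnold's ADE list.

D_{8}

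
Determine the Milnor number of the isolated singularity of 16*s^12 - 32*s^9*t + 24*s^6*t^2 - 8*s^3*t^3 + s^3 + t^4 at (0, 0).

6

The Hessian of f at 0 has rank 0. Corank 2; j^3 = s^3 is a perfect cube, so E-series; the 4-jet and mu = 6 give E_6.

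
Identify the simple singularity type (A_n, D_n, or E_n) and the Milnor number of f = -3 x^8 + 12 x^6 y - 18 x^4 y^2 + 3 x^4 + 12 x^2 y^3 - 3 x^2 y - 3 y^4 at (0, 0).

Type D5, Milnor number mu = 5.

The Hessian of f at 0 is [[0, 0], [0, 0]] with rank 0, so corank 2. A Groebner basis of the Jacobian ideal J(f) in C{x,y} is {x^3, x^2/4 + y^3, x*y}; counting standard monomials gives mu = 5. Corank 2; j^3 = -3*x^2*y has shape L^2 M (L != M), so D-series; mu = 5 gives D_5.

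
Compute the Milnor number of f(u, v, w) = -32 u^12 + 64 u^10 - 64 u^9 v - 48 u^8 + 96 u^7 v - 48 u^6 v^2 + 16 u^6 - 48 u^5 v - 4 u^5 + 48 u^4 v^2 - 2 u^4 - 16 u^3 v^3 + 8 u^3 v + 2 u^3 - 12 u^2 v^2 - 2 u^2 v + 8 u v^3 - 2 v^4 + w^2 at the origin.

The Hessian of f at 0 has rank 1. Corank 2; j^3 = 2*u^2*(u - v) has shape L^2 M (L != M), so D-series; mu = 5 gives D_5.

5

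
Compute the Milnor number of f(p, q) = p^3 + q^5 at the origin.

The Hessian of f at 0 has rank 0. Corank 2; j^3 = p^3 is a perfect cube, so E-series; the 5-jet and mu = 8 give E_8.

8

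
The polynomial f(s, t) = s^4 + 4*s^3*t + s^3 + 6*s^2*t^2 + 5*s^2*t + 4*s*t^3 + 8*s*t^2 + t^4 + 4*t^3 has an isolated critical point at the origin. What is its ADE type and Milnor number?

Type D_5, Milnor number mu = 5.

The Hessian of f at 0 has rank 0. Corank 2; j^3 = (s + t)*(s + 2*t)^2 has shape L^2 M (L != M), so D-series; mu = 5 gives D_5.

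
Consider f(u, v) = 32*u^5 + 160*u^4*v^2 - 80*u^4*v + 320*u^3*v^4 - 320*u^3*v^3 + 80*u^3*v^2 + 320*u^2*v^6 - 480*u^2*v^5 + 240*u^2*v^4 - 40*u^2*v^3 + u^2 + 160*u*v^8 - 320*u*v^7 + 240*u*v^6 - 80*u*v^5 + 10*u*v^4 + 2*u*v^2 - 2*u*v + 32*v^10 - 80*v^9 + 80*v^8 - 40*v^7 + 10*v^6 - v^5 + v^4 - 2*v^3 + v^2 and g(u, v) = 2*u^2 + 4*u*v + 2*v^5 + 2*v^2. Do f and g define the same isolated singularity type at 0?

Yes.

The Hessian of f at 0 is [[2, -2], [-2, 2]] with rank 1, so corank 1. A Groebner basis of the Jacobian ideal J(f) in C{u,v} is {u^2 - 2*u*v - u + v, u + v^2 - v}; counting standard monomials gives mu = 4. Corank 1: A-series; mu = 4 gives A_4. The Hessian of g at 0 is [[4, 4], [4, 4]] with rank 1, so corank 1. A Groebner basis of the Jacobian ideal J(g) in C{u,v} is {v^4, u + v}; counting standard monomials gives mu = 4. Corank 1: A-series; mu = 4 gives A_4. Both have type A_4, hence right-equivalent.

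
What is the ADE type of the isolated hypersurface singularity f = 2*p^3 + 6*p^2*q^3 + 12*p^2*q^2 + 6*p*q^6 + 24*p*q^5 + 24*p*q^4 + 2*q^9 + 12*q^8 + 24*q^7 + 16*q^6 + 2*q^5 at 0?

The Hessian of f at 0 is [[0, 0], [0, 0]] with rank 0, so corank 2. A Groebner basis of the Jacobian ideal J(f) in C{p,q} is {p^2/2 + p*q^3 + 2*p*q^2, q^4, p^3, p^2*q - 2*p^2 - 8*p*q^2}; counting standard monomials gives mu = 8. Corank 2; j^3 = 2*p^3 is a perfect cube, so E-series; the 5-jet and mu = 8 give E_8.

E8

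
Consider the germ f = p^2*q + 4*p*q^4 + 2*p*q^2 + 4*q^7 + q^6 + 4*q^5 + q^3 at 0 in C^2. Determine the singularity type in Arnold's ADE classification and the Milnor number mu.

Type D_{7}, Milnor number mu = 7.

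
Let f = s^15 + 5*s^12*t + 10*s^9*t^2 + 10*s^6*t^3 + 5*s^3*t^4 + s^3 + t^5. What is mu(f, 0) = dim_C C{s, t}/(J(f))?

8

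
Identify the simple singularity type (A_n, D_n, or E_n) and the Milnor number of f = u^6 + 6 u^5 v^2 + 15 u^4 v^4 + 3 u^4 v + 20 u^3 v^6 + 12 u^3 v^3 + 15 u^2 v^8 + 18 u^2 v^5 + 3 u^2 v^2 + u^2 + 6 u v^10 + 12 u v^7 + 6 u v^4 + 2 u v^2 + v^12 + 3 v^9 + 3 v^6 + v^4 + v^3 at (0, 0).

Type A2, Milnor number mu = 2.

The Hessian of f at 0 has rank 1. Corank 1: A-series; mu = 2 gives A_2.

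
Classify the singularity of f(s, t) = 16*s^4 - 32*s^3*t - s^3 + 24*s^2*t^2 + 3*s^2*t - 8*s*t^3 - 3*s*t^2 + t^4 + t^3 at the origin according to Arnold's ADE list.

The Hessian of f at 0 has rank 0. Corank 2; j^3 = -(s - t)^3 is a perfect cube, so E-series; the 4-jet and mu = 6 give E_6.

E_6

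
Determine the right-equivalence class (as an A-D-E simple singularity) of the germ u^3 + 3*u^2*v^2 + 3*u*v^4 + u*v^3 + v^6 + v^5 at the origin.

E_7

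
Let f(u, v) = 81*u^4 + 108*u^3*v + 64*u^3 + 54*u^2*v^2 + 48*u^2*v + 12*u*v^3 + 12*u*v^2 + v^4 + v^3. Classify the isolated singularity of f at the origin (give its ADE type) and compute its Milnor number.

Type E_{6}, Milnor number mu = 6.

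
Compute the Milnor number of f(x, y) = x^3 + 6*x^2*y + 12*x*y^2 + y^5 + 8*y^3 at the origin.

The Hessian of f at 0 has rank 0. Corank 2; j^3 = (x + 2*y)^3 is a perfect cube, so E-series; the 5-jet and mu = 8 give E_8.

8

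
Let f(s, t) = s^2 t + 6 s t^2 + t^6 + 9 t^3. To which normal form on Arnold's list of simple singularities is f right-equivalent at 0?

The Hessian of f at 0 has rank 0. Corank 2; j^3 = t*(s + 3*t)^2 has shape L^2 M (L != M), so D-series; mu = 7 gives D_7.

D_7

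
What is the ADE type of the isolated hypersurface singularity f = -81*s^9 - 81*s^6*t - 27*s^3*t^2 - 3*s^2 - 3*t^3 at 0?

The Hessian of f at 0 is [[-6, 0], [0, 0]] with rank 1, so corank 1. A Groebner basis of the Jacobian ideal J(f) in C{s,t} is {t^2, s}; counting standard monomials gives mu = 2. Corank 1: A-series; mu = 2 gives A_2.

A2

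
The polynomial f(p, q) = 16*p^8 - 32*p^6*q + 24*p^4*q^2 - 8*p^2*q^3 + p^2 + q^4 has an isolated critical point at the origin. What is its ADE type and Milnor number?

The Hessian of f at 0 has rank 1. Corank 1: A-series; mu = 3 gives A_3.

Type A_{3}, Milnor number mu = 3.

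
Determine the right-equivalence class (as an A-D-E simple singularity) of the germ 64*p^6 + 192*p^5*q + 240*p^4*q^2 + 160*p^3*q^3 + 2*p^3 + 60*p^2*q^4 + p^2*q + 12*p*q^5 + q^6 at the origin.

D7

The Hessian of f at 0 has rank 0. Corank 2; j^3 = p^2*(2*p + q) has shape L^2 M (L != M), so D-series; mu = 7 gives D_7.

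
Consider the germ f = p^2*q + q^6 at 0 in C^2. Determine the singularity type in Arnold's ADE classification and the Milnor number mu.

The Hessian of f at 0 is [[0, 0], [0, 0]] with rank 0, so corank 2. A Groebner basis of the Jacobian ideal J(f) in C{p,q} is {p^2/6 + q^5, p^3, p*q}; counting standard monomials gives mu = 7. Corank 2; j^3 = p^2*q has shape L^2 M (L != M), so D-series; mu = 7 gives D_7.

Type D_7, Milnor number mu = 7.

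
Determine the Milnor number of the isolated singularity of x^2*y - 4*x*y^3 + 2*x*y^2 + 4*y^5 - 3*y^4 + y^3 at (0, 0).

5

The Hessian of f at 0 has rank 0. Corank 2; j^3 = y*(x + y)^2 has shape L^2 M (L != M), so D-series; mu = 5 gives D_5.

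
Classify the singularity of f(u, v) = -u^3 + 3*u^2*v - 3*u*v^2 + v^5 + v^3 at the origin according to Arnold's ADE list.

E8

The Hessian of f at 0 has rank 0. Corank 2; j^3 = -(u - v)^3 is a perfect cube, so E-series; the 5-jet and mu = 8 give E_8.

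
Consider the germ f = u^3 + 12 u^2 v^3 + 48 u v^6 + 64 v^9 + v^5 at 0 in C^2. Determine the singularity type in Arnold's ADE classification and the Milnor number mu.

Type E_{8}, Milnor number mu = 8.

The Hessian of f at 0 has rank 0. Corank 2; j^3 = u^3 is a perfect cube, so E-series; the 5-jet and mu = 8 give E_8.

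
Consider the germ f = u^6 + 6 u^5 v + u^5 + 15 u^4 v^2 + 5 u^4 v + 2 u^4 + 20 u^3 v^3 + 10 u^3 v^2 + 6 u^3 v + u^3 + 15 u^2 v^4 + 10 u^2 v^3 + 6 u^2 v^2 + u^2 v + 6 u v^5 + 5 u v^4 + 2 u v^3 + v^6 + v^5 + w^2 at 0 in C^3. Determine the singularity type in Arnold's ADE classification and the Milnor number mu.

The Hessian of f at 0 has rank 1. Corank 2; j^3 = u^2*(u + v) has shape L^2 M (L != M), so D-series; mu = 7 gives D_7.

Type D7, Milnor number mu = 7.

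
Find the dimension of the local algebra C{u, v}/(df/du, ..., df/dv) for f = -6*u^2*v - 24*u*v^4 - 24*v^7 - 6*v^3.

4

The Hessian of f at 0 has rank 0. Corank 2; j^3 = -6*v*(u^2 + v^2) splits into three distinct lines over C (the quadratic factor has nonzero discriminant), so D_4.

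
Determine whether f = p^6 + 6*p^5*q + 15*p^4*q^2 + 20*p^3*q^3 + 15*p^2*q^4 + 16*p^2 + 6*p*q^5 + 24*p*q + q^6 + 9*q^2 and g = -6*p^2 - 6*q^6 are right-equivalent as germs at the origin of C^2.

Yes.

The Hessian of f at 0 has rank 1. Corank 1: A-series; mu = 5 gives A_5. The Hessian of g at 0 has rank 1. Corank 1: A-series; mu = 5 gives A_5. Both have type A_5, hence right-equivalent.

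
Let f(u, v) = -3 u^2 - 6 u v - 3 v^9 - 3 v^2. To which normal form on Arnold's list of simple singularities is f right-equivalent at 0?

A_8

The Hessian of f at 0 has rank 1. Corank 1: A-series; mu = 8 gives A_8.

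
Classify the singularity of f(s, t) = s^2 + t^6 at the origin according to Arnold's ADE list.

A5

The Hessian of f at 0 has rank 1. Corank 1: A-series; mu = 5 gives A_5.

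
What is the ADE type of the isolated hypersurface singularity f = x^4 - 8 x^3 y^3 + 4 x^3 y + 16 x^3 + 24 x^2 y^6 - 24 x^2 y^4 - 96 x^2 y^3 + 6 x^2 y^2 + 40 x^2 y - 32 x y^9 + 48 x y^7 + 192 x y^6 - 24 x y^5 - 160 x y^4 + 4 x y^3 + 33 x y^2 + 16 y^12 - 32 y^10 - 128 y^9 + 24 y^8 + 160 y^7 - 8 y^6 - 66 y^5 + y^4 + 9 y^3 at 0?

The Hessian of f at 0 is [[0, 0], [0, 0]] with rank 0, so corank 2. A Groebner basis of the Jacobian ideal J(f) in C{x,y} is {x*y^2 + 48*x*y + 36*y^2, -64*x*y + y^3 - 48*y^2, x^2 + 7*x*y/4 + 3*y^2/4}; counting standard monomials gives mu = 5. Corank 2; j^3 = (x + y)*(4*x + 3*y)^2 has shape L^2 M (L != M), so D-series; mu = 5 gives D_5.

D_{5}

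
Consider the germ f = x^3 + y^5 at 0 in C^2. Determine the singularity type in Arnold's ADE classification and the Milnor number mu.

Type E_8, Milnor number mu = 8.

The Hessian of f at 0 has rank 0. Corank 2; j^3 = x^3 is a perfect cube, so E-series; the 5-jet and mu = 8 give E_8.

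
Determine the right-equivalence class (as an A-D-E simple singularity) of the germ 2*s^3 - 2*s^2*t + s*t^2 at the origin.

D_4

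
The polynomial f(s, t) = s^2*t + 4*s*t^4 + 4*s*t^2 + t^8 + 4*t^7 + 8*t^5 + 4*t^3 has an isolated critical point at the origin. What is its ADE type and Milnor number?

Type D9, Milnor number mu = 9.

The Hessian of f at 0 is [[0, 0], [0, 0]] with rank 0, so corank 2. A Groebner basis of the Jacobian ideal J(f) in C{s,t} is {s^2*t^2 - 4*s^2*t - 2*s^2 - 16*s*t^2 - 6*s*t - 16*t^3 - 4*t^2, s^2*t + s^2/2 + s*t^3 + 4*s*t^2 + s*t + 4*t^3, s*t/2 + t^4 + t^2, s^3 + 6*s^2*t + 12*s*t^2 + 8*t^3}; counting standard monomials gives mu = 9. Corank 2; j^3 = t*(s + 2*t)^2 has shape L^2 M (L != M), so D-series; mu = 9 gives D_9.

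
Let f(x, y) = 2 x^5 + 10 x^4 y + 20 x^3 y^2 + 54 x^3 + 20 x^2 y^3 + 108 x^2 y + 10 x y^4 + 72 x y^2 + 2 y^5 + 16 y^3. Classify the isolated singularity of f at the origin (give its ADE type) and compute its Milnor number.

The Hessian of f at 0 has rank 0. Corank 2; j^3 = 2*(3*x + 2*y)^3 is a perfect cube, so E-series; the 5-jet and mu = 8 give E_8.

Type E_8, Milnor number mu = 8.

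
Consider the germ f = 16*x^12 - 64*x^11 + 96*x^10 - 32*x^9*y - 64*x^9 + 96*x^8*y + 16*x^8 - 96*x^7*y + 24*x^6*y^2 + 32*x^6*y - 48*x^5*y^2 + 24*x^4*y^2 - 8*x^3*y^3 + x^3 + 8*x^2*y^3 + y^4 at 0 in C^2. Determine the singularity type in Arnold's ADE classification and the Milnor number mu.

The Hessian of f at 0 has rank 0. Corank 2; j^3 = x^3 is a perfect cube, so E-series; the 4-jet and mu = 6 give E_6.

Type E_{6}, Milnor number mu = 6.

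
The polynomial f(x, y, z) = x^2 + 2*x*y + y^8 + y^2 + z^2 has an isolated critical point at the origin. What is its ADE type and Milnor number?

Type A7, Milnor number mu = 7.

The Hessian of f at 0 has rank 2. Corank 1: A-series; mu = 7 gives A_7.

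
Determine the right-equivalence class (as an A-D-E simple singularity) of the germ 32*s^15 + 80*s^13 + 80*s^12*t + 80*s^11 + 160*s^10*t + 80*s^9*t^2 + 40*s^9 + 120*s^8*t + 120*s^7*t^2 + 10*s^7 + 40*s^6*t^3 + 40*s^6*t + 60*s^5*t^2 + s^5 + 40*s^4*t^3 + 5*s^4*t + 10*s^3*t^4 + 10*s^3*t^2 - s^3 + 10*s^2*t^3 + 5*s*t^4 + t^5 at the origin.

The Hessian of f at 0 has rank 0. Corank 2; j^3 = -s^3 is a perfect cube, so E-series; the 5-jet and mu = 8 give E_8.

E8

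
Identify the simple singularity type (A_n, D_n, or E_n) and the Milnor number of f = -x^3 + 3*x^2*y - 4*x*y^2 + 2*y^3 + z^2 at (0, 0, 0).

Type D_4, Milnor number mu = 4.

The Hessian of f at 0 is [[0, 0, 0], [0, 0, 0], [0, 0, 2]] with rank 1, so corank 2. A Groebner basis of the Jacobian ideal J(f) in C{x,y,z} is {y^3, x^2 - 2*y^2/3, x*y - y^2, z}; counting standard monomials gives mu = 4. Corank 2; j^3 = -(x - y)*(x^2 - 2*x*y + 2*y^2) splits into three distinct lines over C (the quadratic factor has nonzero discriminant), so D_4.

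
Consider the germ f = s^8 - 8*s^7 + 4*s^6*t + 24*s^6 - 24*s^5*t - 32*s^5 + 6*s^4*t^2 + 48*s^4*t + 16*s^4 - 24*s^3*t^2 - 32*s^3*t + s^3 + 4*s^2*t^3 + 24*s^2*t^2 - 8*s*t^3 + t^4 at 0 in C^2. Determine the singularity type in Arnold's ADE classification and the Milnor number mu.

Type E_6, Milnor number mu = 6.

The Hessian of f at 0 has rank 0. Corank 2; j^3 = s^3 is a perfect cube, so E-series; the 4-jet and mu = 6 give E_6.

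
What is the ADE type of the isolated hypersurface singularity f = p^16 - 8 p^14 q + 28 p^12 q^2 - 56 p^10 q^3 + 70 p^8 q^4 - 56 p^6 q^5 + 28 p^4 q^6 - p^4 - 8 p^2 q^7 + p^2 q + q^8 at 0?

The Hessian of f at 0 has rank 0. Corank 2; j^3 = p^2*q has shape L^2 M (L != M), so D-series; mu = 9 gives D_9.

D9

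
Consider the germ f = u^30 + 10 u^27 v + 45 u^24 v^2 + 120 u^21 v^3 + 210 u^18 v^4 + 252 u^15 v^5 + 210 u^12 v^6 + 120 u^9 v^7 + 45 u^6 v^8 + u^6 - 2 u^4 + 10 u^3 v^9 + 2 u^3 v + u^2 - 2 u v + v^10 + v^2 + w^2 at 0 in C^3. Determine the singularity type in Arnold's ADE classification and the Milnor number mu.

Type A_{9}, Milnor number mu = 9.

The Hessian of f at 0 is [[2, -2, 0], [-2, 2, 0], [0, 0, 2]] with rank 2, so corank 1. A Groebner basis of the Jacobian ideal J(f) in C{u,v,w} is {-4*u*v^2 + u + v^5 + 3*v^3 - v, u^2/2 + u*v^3 - 3*u*v/2 - v^4/2 + v^2, u^3 - u + v, u^2*v - u*v^2 - u/3 + v^3/3 + v/3, w}; counting standard monomials gives mu = 9. Corank 1: A-series; mu = 9 gives A_9.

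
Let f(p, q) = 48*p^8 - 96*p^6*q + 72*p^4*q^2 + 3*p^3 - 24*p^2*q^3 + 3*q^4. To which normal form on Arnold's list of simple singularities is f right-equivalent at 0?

The Hessian of f at 0 is [[0, 0], [0, 0]] with rank 0, so corank 2. A Groebner basis of the Jacobian ideal J(f) in C{p,q} is {q^3, p^2}; counting standard monomials gives mu = 6. Corank 2; j^3 = 3*p^3 is a perfect cube, so E-series; the 4-jet and mu = 6 give E_6.

E6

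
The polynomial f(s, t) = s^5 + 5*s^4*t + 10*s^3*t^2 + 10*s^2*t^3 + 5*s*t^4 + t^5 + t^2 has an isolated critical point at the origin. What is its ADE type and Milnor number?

Type A4, Milnor number mu = 4.

The Hessian of f at 0 has rank 1. Corank 1: A-series; mu = 4 gives A_4.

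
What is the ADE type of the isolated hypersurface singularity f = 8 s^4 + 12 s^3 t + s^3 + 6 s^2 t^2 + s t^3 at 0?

E_{7}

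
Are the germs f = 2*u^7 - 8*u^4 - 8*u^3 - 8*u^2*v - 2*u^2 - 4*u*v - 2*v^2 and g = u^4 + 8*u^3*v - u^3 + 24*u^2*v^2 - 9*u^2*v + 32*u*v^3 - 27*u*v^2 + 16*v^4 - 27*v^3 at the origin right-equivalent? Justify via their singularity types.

No.

The Hessian of f at 0 has rank 1. Corank 1: A-series; mu = 6 gives A_6. The Hessian of g at 0 has rank 0. Corank 2; j^3 = -(u + 3*v)^3 is a perfect cube, so E-series; the 4-jet and mu = 6 give E_6. f is A_6 but g is E_6, hence not right-equivalent.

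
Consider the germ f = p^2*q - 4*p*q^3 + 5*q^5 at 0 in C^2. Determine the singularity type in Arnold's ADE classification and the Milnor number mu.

The Hessian of f at 0 is [[0, 0], [0, 0]] with rank 0, so corank 2. A Groebner basis of the Jacobian ideal J(f) in C{p,q} is {p^3, p^2*q, 2*p^2 + p*q^2, -p*q/2 + q^3}; counting standard monomials gives mu = 6. Corank 2; j^3 = p^2*q has shape L^2 M (L != M), so D-series; mu = 6 gives D_6.

Type D_{6}, Milnor number mu = 6.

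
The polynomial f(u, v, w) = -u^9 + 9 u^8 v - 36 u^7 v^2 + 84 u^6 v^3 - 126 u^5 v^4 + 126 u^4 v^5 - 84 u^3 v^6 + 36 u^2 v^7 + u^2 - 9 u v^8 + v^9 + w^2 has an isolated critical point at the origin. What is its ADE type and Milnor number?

Type A_8, Milnor number mu = 8.

The Hessian of f at 0 has rank 2. Corank 1: A-series; mu = 8 gives A_8.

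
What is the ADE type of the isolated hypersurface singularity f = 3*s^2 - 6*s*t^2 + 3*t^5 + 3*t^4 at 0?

A_{4}

The Hessian of f at 0 is [[6, 0], [0, 0]] with rank 1, so corank 1. A Groebner basis of the Jacobian ideal J(f) in C{s,t} is {s^2, -s + t^2}; counting standard monomials gives mu = 4. Corank 1: A-series; mu = 4 gives A_4.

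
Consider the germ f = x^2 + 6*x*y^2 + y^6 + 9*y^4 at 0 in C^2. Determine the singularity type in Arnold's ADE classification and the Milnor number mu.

Type A_{5}, Milnor number mu = 5.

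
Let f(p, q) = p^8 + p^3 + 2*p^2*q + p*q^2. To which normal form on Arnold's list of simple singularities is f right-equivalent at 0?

D_{9}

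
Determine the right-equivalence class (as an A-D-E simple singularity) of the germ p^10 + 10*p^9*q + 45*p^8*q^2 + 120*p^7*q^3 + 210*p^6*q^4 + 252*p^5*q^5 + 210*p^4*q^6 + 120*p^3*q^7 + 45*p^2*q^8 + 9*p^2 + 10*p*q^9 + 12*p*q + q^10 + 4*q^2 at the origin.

A9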